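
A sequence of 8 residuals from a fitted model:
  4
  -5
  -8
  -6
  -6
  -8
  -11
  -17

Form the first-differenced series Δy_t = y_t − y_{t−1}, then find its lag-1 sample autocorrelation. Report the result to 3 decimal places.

First differences Δy: -9, -3, 2, 0, -2, -3, -6
Mean of differences = -3.0000
Numerator Σ(Δy_t−Δȳ)(Δy_{t+1}−Δȳ) = 18.0000
Denominator Σ(Δy_t−Δȳ)² = 80.0000
r_1(Δy) = 18.0000 / 80.0000 = 0.225

0.225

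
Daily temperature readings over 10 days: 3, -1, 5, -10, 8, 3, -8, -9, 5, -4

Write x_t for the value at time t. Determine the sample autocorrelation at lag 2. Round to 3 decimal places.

Mean x̄ = (3 − 1 + 5 − 10 + 8 + 3 − 8 − 9 + 5 − 4)/10 = -0.8000
Numerator Σ_{t=1}^{8}(x_t−x̄)(x_{t+2}−x̄) = -70.0800
Denominator Σ(x_t−x̄)² = 387.6000
r_2 = -70.0800 / 387.6000 = -0.181

-0.181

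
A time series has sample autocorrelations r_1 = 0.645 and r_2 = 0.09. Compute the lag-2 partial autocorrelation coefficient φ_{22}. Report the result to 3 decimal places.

φ_{22} = (r_2 − r_1²) / (1 − r_1²)
r_1² = (0.645)² = 0.416025
Numerator = 0.09 − 0.4160 = -0.3260; denominator = 1 − 0.4160 = 0.5840
φ_{22} = -0.3260 / 0.5840 = -0.558

-0.558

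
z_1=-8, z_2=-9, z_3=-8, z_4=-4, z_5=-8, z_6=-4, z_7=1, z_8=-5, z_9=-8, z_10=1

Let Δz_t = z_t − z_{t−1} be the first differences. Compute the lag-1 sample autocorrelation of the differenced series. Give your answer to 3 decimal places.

First differences Δz: -1, 1, 4, -4, 4, 5, -6, -3, 9
Mean of differences = 1.0000
Numerator Σ(Δz_t−Δz̄)(Δz_{t+1}−Δz̄) = -50.0000
Denominator Σ(Δz_t−Δz̄)² = 192.0000
r_1(Δz) = -50.0000 / 192.0000 = -0.260

-0.260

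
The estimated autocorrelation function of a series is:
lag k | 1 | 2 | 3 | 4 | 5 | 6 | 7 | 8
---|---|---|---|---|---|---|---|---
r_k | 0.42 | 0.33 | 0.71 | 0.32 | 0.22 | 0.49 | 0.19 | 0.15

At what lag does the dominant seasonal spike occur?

The largest autocorrelation is r_3 = 0.71, with a weaker echo at lag 6 (0.49); the remaining lags stay at or below 0.42. The elevated value at lag 1 (0.42), dropping to 0.33 at lag 2, reflects decaying short-term dependence rather than seasonality.
The dominant spike at lag 3 indicates a seasonal period of 3.

3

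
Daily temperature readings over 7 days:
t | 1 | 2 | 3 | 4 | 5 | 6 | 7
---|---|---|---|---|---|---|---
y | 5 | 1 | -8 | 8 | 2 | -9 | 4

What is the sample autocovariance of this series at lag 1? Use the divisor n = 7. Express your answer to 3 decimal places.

Mean ȳ = (5 + 1 − 8 + 8 + 2 − 9 + 4)/7 = 0.4286
Σ_{t=1}^{6}(y_t−ȳ)(y_{t+1}−ȳ) = -102.6122
γ_1 = -102.6122 / 7 = -14.659

-14.659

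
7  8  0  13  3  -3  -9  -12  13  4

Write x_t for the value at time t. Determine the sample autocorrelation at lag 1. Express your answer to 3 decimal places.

Mean x̄ = (7 + 8 + 0 + 13 + 3 − 3 − 9 − 12 + 13 + 4)/10 = 2.4000
Numerator Σ_{t=1}^{9}(x_t−x̄)(x_{t+1}−x̄) = 80.0400
Denominator Σ(x_t−x̄)² = 652.4000
r_1 = 80.0400 / 652.4000 = 0.123

0.123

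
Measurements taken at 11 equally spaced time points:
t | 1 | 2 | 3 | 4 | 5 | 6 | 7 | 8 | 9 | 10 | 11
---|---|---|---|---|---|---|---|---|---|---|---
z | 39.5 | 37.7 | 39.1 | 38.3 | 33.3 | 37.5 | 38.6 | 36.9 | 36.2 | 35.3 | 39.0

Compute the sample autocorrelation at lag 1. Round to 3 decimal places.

-0.061

Mean z̄ = (39.5 + 37.7 + 39.1 + 38.3 + 33.3 + 37.5 + 38.6 + 36.9 + 36.2 + 35.3 + 39.0)/11 = 37.4000
Numerator Σ_{t=1}^{10}(z_t−z̄)(z_{t+1}−z̄) = -2.1500
Denominator Σ(z_t−z̄)² = 35.1200
r_1 = -2.1500 / 35.1200 = -0.061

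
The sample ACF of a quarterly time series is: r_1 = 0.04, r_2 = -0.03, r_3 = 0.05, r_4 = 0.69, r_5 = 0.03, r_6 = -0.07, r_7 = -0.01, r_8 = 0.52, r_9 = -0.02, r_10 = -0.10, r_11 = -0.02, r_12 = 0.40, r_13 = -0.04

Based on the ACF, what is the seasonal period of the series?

4

The largest autocorrelation is r_4 = 0.69, with weaker echoes at lags 8 (0.52) and 12 (0.40); the remaining lags stay at or below 0.05.
The dominant spike at lag 4 indicates a seasonal period of 4.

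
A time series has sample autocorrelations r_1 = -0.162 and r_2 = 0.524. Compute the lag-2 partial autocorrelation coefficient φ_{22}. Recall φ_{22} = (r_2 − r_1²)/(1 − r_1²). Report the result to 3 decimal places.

φ_{22} = (r_2 − r_1²) / (1 − r_1²)
r_1² = (-0.162)² = 0.026244
Numerator = 0.524 − 0.0262 = 0.4978; denominator = 1 − 0.0262 = 0.9738
φ_{22} = 0.4978 / 0.9738 = 0.511

0.511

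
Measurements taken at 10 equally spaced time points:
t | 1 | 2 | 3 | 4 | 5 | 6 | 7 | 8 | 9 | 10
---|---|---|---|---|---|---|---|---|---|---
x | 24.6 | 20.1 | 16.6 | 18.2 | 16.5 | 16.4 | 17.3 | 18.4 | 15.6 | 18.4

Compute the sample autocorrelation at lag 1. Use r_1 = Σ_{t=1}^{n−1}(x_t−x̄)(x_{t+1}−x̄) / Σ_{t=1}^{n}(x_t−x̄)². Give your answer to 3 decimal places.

Mean x̄ = (24.6 + 20.1 + 16.6 + 18.2 + 16.5 + 16.4 + 17.3 + 18.4 + 15.6 + 18.4)/10 = 18.2100
Numerator Σ_{t=1}^{9}(x_t−x̄)(x_{t+1}−x̄) = 12.6449
Denominator Σ(x_t−x̄)² = 60.9090
r_1 = 12.6449 / 60.9090 = 0.208

0.208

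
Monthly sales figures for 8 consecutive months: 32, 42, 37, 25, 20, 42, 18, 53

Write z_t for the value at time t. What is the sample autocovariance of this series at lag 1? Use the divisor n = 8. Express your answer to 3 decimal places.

-55.580

Mean z̄ = (32 + 42 + 37 + 25 + 20 + 42 + 18 + 53)/8 = 33.6250
Deviations: -1.6250, 8.3750, 3.3750, -8.6250, -13.6250, 8.3750, -15.6250, 19.3750
Σ_{t=1}^{7}(z_t−z̄)(z_{t+1}−z̄) = -444.6406
γ_1 = -444.6406 / 8 = -55.580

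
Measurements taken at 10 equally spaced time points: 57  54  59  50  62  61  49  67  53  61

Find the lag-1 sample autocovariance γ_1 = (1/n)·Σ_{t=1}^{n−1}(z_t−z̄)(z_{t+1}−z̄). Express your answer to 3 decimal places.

-20.279

Mean z̄ = (57 + 54 + 59 + 50 + 62 + 61 + 49 + 67 + 53 + 61)/10 = 57.3000
Σ_{t=1}^{9}(z_t−z̄)(z_{t+1}−z̄) = -202.7900
γ_1 = -202.7900 / 10 = -20.279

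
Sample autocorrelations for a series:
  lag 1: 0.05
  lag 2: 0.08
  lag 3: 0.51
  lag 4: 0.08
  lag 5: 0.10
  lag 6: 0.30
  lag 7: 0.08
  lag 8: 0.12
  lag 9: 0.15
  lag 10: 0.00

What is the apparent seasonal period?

3

The largest autocorrelation is r_3 = 0.51, with weaker echoes at lags 6 (0.30) and 9 (0.15); the remaining lags stay at or below 0.12.
The dominant spike at lag 3 indicates a seasonal period of 3.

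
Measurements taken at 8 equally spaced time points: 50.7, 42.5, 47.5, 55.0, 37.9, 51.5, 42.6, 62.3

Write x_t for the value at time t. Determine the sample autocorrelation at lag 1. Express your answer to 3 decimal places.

Mean x̄ = (50.7 + 42.5 + 47.5 + 55.0 + 37.9 + 51.5 + 42.6 + 62.3)/8 = 48.7500
Σ(x_t−x̄)(x_{t+1}−x̄) = (-12.1875) + (7.8125) + (-7.8125) + (-67.8125) + (-29.8375) + (-16.9125) + (-83.3325) = -210.0825
Denominator Σ(x_t−x̄)² = 430.2000
r_1 = -210.0825 / 430.2000 = -0.488

-0.488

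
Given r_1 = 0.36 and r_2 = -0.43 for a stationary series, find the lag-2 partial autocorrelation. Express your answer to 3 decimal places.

φ_{22} = (r_2 − r_1²) / (1 − r_1²)
r_1² = (0.36)² = 0.1296
Numerator = -0.43 − 0.1296 = -0.5596; denominator = 1 − 0.1296 = 0.8704
φ_{22} = -0.5596 / 0.8704 = -0.643

-0.643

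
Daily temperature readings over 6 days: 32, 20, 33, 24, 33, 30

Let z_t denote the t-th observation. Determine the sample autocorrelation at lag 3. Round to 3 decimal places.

-0.321

Mean z̄ = (32 + 20 + 33 + 24 + 33 + 30)/6 = 28.6667
Deviations from mean: 3.3333, -8.6667, 4.3333, -4.6667, 4.3333, 1.3333
Numerator Σ_{t=1}^{3}(z_t−z̄)(z_{t+3}−z̄) = -47.3333
Denominator Σ(z_t−z̄)² = 147.3333
r_3 = -47.3333 / 147.3333 = -0.321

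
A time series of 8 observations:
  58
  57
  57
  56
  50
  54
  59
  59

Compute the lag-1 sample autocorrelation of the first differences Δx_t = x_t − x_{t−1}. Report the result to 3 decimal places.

First differences Δx: -1, 0, -1, -6, 4, 5, 0
Mean of differences = 0.1429
Numerator Σ(Δx_t−Δx̄)(Δx_{t+1}−Δx̄) = 1.6939
Denominator Σ(Δx_t−Δx̄)² = 78.8571
r_1(Δx) = 1.6939 / 78.8571 = 0.021

0.021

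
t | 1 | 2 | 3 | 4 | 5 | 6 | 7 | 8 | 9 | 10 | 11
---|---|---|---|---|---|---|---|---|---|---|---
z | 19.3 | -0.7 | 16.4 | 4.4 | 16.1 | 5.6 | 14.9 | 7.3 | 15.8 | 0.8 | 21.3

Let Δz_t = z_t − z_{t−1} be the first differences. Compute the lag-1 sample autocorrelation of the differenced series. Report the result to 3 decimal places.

-0.760

First differences Δz: -20.0, 17.1, -12.0, 11.7, -10.5, 9.3, -7.6, 8.5, -15.0, 20.5
Mean of differences = 0.2000
Numerator Σ(Δz_t−Δz̄)(Δz_{t+1}−Δz̄) = -1478.7200
Denominator Σ(Δz_t−Δz̄)² = 1944.9000
r_1(Δz) = -1478.7200 / 1944.9000 = -0.760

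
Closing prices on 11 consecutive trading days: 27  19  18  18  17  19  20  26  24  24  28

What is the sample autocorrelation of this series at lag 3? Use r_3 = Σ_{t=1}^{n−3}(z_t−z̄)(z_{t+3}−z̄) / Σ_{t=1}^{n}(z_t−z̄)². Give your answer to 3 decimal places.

Mean z̄ = (27 + 19 + 18 + 18 + 17 + 19 + 20 + 26 + 24 + 24 + 28)/11 = 21.8182
Numerator Σ_{t=1}^{8}(z_t−z̄)(z_{t+3}−z̄) = 7.0826
Denominator Σ(z_t−z̄)² = 163.6364
r_3 = 7.0826 / 163.6364 = 0.043

0.043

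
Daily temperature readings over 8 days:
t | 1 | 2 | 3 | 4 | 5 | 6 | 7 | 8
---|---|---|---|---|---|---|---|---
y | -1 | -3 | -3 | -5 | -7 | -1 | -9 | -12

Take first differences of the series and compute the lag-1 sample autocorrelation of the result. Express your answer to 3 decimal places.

-0.423

First differences Δy: -2, 0, -2, -2, 6, -8, -3
Mean of differences = -1.5714
Numerator Σ(Δy_t−Δȳ)(Δy_{t+1}−Δȳ) = -43.8980
Denominator Σ(Δy_t−Δȳ)² = 103.7143
r_1(Δy) = -43.8980 / 103.7143 = -0.423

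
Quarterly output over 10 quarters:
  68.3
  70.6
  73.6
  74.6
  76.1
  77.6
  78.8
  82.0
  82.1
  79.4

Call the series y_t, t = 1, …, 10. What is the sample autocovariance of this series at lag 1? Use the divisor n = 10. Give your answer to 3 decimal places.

13.415

Mean ȳ = (68.3 + 70.6 + 73.6 + 74.6 + 76.1 + 77.6 + 78.8 + 82.0 + 82.1 + 79.4)/10 = 76.3100
Σ_{t=1}^{9}(y_t−ȳ)(y_{t+1}−ȳ) = 134.1499
γ_1 = 134.1499 / 10 = 13.415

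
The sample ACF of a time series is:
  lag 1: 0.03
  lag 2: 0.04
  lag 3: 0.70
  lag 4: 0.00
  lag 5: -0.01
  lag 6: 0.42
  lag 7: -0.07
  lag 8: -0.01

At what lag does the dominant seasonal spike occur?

The largest autocorrelation is r_3 = 0.70, with a weaker echo at lag 6 (0.42); the remaining lags stay at or below 0.04.
The dominant spike at lag 3 indicates a seasonal period of 3.

3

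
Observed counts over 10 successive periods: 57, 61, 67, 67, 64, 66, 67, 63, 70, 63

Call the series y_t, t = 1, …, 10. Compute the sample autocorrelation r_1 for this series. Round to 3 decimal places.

Mean ȳ = (57 + 61 + 67 + 67 + 64 + 66 + 67 + 63 + 70 + 63)/10 = 64.5000
Numerator Σ_{t=1}^{9}(y_t−ȳ)(y_{t+1}−ȳ) = 5.2500
Denominator Σ(y_t−ȳ)² = 124.5000
r_1 = 5.2500 / 124.5000 = 0.042

0.042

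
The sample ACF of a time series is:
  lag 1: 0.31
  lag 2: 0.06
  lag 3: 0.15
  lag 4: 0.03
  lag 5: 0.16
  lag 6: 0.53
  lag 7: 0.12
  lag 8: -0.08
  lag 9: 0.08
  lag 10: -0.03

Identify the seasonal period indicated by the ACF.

6

The largest autocorrelation is r_6 = 0.53; the remaining lags stay at or below 0.31. The elevated value at lag 1 (0.31), dropping to 0.06 at lag 2, reflects decaying short-term dependence rather than seasonality.
The dominant spike at lag 6 indicates a seasonal period of 6.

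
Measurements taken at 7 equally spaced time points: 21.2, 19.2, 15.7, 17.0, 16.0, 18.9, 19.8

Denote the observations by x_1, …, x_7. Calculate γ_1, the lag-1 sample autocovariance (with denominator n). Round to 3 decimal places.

0.851

Mean x̄ = (21.2 + 19.2 + 15.7 + 17.0 + 16.0 + 18.9 + 19.8)/7 = 18.2571
Σ_{t=1}^{6}(x_t−x̄)(x_{t+1}−x̄) = 5.9567
γ_1 = 5.9567 / 7 = 0.851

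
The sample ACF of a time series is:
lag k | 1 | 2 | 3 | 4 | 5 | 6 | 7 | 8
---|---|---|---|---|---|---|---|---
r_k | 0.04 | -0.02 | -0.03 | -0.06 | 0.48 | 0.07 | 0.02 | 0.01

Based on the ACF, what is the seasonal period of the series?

5

The largest autocorrelation is r_5 = 0.48; the remaining lags stay at or below 0.07.
The dominant spike at lag 5 indicates a seasonal period of 5.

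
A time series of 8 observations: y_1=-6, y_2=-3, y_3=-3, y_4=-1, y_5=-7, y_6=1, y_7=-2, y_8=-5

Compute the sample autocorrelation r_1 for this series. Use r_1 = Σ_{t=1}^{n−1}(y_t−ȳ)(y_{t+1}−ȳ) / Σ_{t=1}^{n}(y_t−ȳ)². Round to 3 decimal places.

Mean ȳ = (-6 − 3 − 3 − 1 − 7 + 1 − 2 − 5)/8 = -3.2500
Deviations from mean: -2.7500, 0.2500, 0.2500, 2.2500, -3.7500, 4.2500, 1.2500, -1.7500
Σ(y_t−ȳ)(y_{t+1}−ȳ) = (-0.6875) + (0.0625) + (0.5625) + (-8.4375) + (-15.9375) + (5.3125) + (-2.1875) = -21.3125
Denominator Σ(y_t−ȳ)² = 49.5000
r_1 = -21.3125 / 49.5000 = -0.431

-0.431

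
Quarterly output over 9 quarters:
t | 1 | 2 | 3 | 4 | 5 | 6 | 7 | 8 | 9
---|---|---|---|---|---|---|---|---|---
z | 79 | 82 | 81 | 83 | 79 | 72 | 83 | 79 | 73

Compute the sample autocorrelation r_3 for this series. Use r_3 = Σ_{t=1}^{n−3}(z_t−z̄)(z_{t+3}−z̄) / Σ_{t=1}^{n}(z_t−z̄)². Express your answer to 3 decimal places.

0.338

Mean z̄ = (79 + 82 + 81 + 83 + 79 + 72 + 83 + 79 + 73)/9 = 79.0000
Σ(z_t−z̄)(z_{t+3}−z̄) = (0.0000) + (0.0000) + (-14.0000) + (16.0000) + (0.0000) + (42.0000) = 44.0000
Denominator Σ(z_t−z̄)² = 130.0000
r_3 = 44.0000 / 130.0000 = 0.338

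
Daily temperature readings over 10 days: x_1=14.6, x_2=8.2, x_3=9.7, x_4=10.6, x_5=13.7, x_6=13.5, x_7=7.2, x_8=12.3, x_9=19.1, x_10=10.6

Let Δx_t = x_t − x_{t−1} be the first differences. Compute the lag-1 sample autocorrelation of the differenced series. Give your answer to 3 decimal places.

-0.235

First differences Δx: -6.4, 1.5, 0.9, 3.1, -0.2, -6.3, 5.1, 6.8, -8.5
Mean of differences = -0.4444
Numerator Σ(Δx_t−Δx̄)(Δx_{t+1}−Δx̄) = -55.4231
Denominator Σ(Δx_t−Δx̄)² = 236.0822
r_1(Δx) = -55.4231 / 236.0822 = -0.235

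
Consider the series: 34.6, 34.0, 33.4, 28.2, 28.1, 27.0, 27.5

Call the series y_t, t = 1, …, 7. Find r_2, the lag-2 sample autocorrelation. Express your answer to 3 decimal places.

Mean ȳ = (34.6 + 34.0 + 33.4 + 28.2 + 28.1 + 27.0 + 27.5)/7 = 30.4000
Deviations from mean: 4.2000, 3.6000, 3.0000, -2.2000, -2.3000, -3.4000, -2.9000
Σ(y_t−ȳ)(y_{t+2}−ȳ) = (12.6000) + (-7.9200) + (-6.9000) + (7.4800) + (6.6700) = 11.9300
Denominator Σ(y_t−ȳ)² = 69.7000
r_2 = 11.9300 / 69.7000 = 0.171

0.171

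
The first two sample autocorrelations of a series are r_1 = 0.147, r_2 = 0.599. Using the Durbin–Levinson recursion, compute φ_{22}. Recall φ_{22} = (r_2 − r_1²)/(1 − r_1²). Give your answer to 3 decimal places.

φ_{22} = (r_2 − r_1²) / (1 − r_1²)
r_1² = (0.147)² = 0.021609
Numerator = 0.599 − 0.0216 = 0.5774; denominator = 1 − 0.0216 = 0.9784
φ_{22} = 0.5774 / 0.9784 = 0.590

0.590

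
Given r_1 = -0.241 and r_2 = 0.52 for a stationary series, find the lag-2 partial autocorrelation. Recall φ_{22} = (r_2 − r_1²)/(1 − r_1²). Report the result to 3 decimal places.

0.490

φ_{22} = (r_2 − r_1²) / (1 − r_1²)
r_1² = (-0.241)² = 0.058081
Numerator = 0.52 − 0.0581 = 0.4619; denominator = 1 − 0.0581 = 0.9419
φ_{22} = 0.4619 / 0.9419 = 0.490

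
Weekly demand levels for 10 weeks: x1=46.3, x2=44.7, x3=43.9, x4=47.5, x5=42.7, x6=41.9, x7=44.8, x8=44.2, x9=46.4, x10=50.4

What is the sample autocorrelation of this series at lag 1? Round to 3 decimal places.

0.123

Mean x̄ = (46.3 + 44.7 + 43.9 + 47.5 + 42.7 + 41.9 + 44.8 + 44.2 + 46.4 + 50.4)/10 = 45.2800
Numerator Σ_{t=1}^{9}(x_t−x̄)(x_{t+1}−x̄) = 6.8036
Denominator Σ(x_t−x̄)² = 55.1560
r_1 = 6.8036 / 55.1560 = 0.123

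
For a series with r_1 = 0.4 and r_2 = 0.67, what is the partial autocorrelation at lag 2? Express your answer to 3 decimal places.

φ_{22} = (r_2 − r_1²) / (1 − r_1²)
r_1² = (0.4)² = 0.16
Numerator = 0.67 − 0.1600 = 0.5100; denominator = 1 − 0.1600 = 0.8400
φ_{22} = 0.5100 / 0.8400 = 0.607

0.607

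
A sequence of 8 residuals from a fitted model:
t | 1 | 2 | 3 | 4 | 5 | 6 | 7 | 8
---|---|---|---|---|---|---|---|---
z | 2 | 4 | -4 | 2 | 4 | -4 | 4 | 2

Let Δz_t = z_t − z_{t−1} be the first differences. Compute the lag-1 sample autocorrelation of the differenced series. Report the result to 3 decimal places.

-0.617

First differences Δz: 2, -8, 6, 2, -8, 8, -2
Mean of differences = 0.0000
Numerator Σ(Δz_t−Δz̄)(Δz_{t+1}−Δz̄) = -148.0000
Denominator Σ(Δz_t−Δz̄)² = 240.0000
r_1(Δz) = -148.0000 / 240.0000 = -0.617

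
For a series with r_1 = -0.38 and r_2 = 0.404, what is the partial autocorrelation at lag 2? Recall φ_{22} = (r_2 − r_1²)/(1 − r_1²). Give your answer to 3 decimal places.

φ_{22} = (r_2 − r_1²) / (1 − r_1²)
r_1² = (-0.38)² = 0.1444
Numerator = 0.404 − 0.1444 = 0.2596; denominator = 1 − 0.1444 = 0.8556
φ_{22} = 0.2596 / 0.8556 = 0.303

0.303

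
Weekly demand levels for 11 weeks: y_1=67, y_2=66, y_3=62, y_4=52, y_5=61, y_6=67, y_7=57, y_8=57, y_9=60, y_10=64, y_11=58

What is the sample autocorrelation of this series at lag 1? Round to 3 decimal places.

Mean ȳ = (67 + 66 + 62 + 52 + 61 + 67 + 57 + 57 + 60 + 64 + 58)/11 = 61.0000
Numerator Σ_{t=1}^{10}(y_t−ȳ)(y_{t+1}−ȳ) = 10.0000
Denominator Σ(y_t−ȳ)² = 230.0000
r_1 = 10.0000 / 230.0000 = 0.043

0.043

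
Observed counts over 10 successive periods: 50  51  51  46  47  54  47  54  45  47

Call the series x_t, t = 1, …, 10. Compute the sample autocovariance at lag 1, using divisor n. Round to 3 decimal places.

Mean x̄ = (50 + 51 + 51 + 46 + 47 + 54 + 47 + 54 + 45 + 47)/10 = 49.2000
Σ_{t=1}^{9}(x_t−x̄)(x_{t+1}−x̄) = -36.6400
γ_1 = -36.6400 / 10 = -3.664

-3.664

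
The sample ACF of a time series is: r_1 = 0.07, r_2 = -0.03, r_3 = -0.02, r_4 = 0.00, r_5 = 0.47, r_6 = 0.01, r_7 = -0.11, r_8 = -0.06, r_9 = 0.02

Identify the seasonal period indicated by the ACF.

5

The largest autocorrelation is r_5 = 0.47; the remaining lags stay at or below 0.07.
The dominant spike at lag 5 indicates a seasonal period of 5.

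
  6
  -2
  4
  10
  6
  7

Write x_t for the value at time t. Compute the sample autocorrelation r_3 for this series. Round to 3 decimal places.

Mean x̄ = (6 − 2 + 4 + 10 + 6 + 7)/6 = 5.1667
Deviations from mean: 0.8333, -7.1667, -1.1667, 4.8333, 0.8333, 1.8333
Numerator Σ_{t=1}^{3}(x_t−x̄)(x_{t+3}−x̄) = -4.0833
Denominator Σ(x_t−x̄)² = 80.8333
r_3 = -4.0833 / 80.8333 = -0.051

-0.051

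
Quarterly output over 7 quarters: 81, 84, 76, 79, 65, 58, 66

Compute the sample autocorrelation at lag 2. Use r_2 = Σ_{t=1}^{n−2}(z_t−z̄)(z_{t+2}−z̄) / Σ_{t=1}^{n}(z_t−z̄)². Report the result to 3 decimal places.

0.057

Mean z̄ = (81 + 84 + 76 + 79 + 65 + 58 + 66)/7 = 72.7143
Deviations from mean: 8.2857, 11.2857, 3.2857, 6.2857, -7.7143, -14.7143, -6.7143
Numerator Σ_{t=1}^{5}(z_t−z̄)(z_{t+2}−z̄) = 32.1224
Denominator Σ(z_t−z̄)² = 567.4286
r_2 = 32.1224 / 567.4286 = 0.057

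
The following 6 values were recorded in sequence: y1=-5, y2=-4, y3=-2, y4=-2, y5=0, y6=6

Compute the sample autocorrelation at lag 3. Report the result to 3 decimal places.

Mean ȳ = (-5 − 4 − 2 − 2 + 0 + 6)/6 = -1.1667
Deviations from mean: -3.8333, -2.8333, -0.8333, -0.8333, 1.1667, 7.1667
Numerator Σ_{t=1}^{3}(y_t−ȳ)(y_{t+3}−ȳ) = -6.0833
Denominator Σ(y_t−ȳ)² = 76.8333
r_3 = -6.0833 / 76.8333 = -0.079

-0.079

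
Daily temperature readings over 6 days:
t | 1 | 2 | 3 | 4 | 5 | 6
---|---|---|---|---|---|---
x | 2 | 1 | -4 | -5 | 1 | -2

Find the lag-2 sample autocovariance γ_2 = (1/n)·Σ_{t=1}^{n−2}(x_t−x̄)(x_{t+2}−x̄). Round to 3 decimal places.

Mean x̄ = (2 + 1 − 4 − 5 + 1 − 2)/6 = -1.1667
Σ_{t=1}^{4}(x_t−x̄)(x_{t+2}−x̄) = -20.2222
γ_2 = -20.2222 / 6 = -3.370

-3.370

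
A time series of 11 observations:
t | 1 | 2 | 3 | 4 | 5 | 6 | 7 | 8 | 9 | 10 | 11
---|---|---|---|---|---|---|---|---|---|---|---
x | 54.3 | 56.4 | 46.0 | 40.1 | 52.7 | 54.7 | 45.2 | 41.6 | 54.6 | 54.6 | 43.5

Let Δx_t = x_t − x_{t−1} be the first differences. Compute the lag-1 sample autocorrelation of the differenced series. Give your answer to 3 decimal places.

First differences Δx: 2.1, -10.4, -5.9, 12.6, 2.0, -9.5, -3.6, 13.0, 0.0, -11.1
Mean of differences = -1.0800
Numerator Σ(Δx_t−Δx̄)(Δx_{t+1}−Δx̄) = -44.3304
Denominator Σ(Δx_t−Δx̄)² = 693.8960
r_1(Δx) = -44.3304 / 693.8960 = -0.064

-0.064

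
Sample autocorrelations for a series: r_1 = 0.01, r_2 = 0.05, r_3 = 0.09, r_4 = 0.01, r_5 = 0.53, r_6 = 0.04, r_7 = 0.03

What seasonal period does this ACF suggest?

5

The largest autocorrelation is r_5 = 0.53; the remaining lags stay at or below 0.09.
The dominant spike at lag 5 indicates a seasonal period of 5.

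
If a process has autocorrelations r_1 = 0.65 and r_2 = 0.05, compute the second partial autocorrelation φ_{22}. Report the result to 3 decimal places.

-0.645

φ_{22} = (r_2 − r_1²) / (1 − r_1²)
r_1² = (0.65)² = 0.4225
Numerator = 0.05 − 0.4225 = -0.3725; denominator = 1 − 0.4225 = 0.5775
φ_{22} = -0.3725 / 0.5775 = -0.645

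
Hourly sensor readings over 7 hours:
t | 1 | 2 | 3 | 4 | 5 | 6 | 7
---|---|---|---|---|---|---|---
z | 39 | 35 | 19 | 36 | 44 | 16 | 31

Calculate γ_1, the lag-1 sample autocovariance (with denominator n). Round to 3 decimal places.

-29.149

Mean z̄ = (39 + 35 + 19 + 36 + 44 + 16 + 31)/7 = 31.4286
Σ_{t=1}^{6}(z_t−z̄)(z_{t+1}−z̄) = -204.0408
γ_1 = -204.0408 / 7 = -29.149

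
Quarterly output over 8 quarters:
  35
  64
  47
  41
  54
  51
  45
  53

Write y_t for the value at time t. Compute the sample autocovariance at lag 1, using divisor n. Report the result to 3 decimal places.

-34.508

Mean ȳ = (35 + 64 + 47 + 41 + 54 + 51 + 45 + 53)/8 = 48.7500
Deviations: -13.7500, 15.2500, -1.7500, -7.7500, 5.2500, 2.2500, -3.7500, 4.2500
Σ_{t=1}^{7}(y_t−ȳ)(y_{t+1}−ȳ) = -276.0625
γ_1 = -276.0625 / 8 = -34.508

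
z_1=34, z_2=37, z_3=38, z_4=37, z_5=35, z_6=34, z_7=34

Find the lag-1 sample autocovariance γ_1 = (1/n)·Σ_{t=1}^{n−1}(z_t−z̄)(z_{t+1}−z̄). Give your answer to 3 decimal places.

1.035

Mean z̄ = (34 + 37 + 38 + 37 + 35 + 34 + 34)/7 = 35.5714
Deviations: -1.5714, 1.4286, 2.4286, 1.4286, -0.5714, -1.5714, -1.5714
Σ_{t=1}^{6}(z_t−z̄)(z_{t+1}−z̄) = 7.2449
γ_1 = 7.2449 / 7 = 1.035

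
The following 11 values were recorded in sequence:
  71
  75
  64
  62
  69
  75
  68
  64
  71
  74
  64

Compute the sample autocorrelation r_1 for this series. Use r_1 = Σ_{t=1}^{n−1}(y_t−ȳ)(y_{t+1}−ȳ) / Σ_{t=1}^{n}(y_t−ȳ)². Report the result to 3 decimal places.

-0.039

Mean ȳ = (71 + 75 + 64 + 62 + 69 + 75 + 68 + 64 + 71 + 74 + 64)/11 = 68.8182
Numerator Σ_{t=1}^{10}(y_t−ȳ)(y_{t+1}−ȳ) = -8.8512
Denominator Σ(y_t−ȳ)² = 229.6364
r_1 = -8.8512 / 229.6364 = -0.039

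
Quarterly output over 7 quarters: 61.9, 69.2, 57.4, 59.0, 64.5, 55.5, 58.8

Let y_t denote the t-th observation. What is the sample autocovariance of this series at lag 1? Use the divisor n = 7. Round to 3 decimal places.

-4.149

Mean ȳ = (61.9 + 69.2 + 57.4 + 59.0 + 64.5 + 55.5 + 58.8)/7 = 60.9000
Σ_{t=1}^{6}(y_t−ȳ)(y_{t+1}−ȳ) = -29.0400
γ_1 = -29.0400 / 7 = -4.149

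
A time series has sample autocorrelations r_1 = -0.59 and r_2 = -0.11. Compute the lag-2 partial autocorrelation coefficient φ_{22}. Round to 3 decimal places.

φ_{22} = (r_2 − r_1²) / (1 − r_1²)
r_1² = (-0.59)² = 0.3481
Numerator = -0.11 − 0.3481 = -0.4581; denominator = 1 − 0.3481 = 0.6519
φ_{22} = -0.4581 / 0.6519 = -0.703

-0.703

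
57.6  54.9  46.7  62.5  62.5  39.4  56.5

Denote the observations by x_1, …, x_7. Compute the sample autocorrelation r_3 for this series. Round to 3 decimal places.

0.379

Mean x̄ = (57.6 + 54.9 + 46.7 + 62.5 + 62.5 + 39.4 + 56.5)/7 = 54.3000
Deviations from mean: 3.3000, 0.6000, -7.6000, 8.2000, 8.2000, -14.9000, 2.2000
Numerator Σ_{t=1}^{4}(x_t−x̄)(x_{t+3}−x̄) = 163.2600
Denominator Σ(x_t−x̄)² = 430.3400
r_3 = 163.2600 / 430.3400 = 0.379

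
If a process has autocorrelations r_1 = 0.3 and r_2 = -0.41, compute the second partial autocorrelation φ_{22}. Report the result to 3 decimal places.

φ_{22} = (r_2 − r_1²) / (1 − r_1²)
r_1² = (0.3)² = 0.09
Numerator = -0.41 − 0.0900 = -0.5000; denominator = 1 − 0.0900 = 0.9100
φ_{22} = -0.5000 / 0.9100 = -0.549

-0.549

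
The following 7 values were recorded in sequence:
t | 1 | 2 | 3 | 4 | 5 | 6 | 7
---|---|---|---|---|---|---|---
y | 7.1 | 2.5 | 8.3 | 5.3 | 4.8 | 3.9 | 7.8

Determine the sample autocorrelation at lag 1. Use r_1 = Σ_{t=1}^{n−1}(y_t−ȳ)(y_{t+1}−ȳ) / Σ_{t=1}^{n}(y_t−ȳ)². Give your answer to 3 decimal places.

Mean ȳ = (7.1 + 2.5 + 8.3 + 5.3 + 4.8 + 3.9 + 7.8)/7 = 5.6714
Σ(y_t−ȳ)(y_{t+1}−ȳ) = (-4.5306) + (-8.3363) + (-0.9763) + (0.3237) + (1.5437) + (-3.7706) = -15.7465
Denominator Σ(y_t−ȳ)² = 27.5743
r_1 = -15.7465 / 27.5743 = -0.571

-0.571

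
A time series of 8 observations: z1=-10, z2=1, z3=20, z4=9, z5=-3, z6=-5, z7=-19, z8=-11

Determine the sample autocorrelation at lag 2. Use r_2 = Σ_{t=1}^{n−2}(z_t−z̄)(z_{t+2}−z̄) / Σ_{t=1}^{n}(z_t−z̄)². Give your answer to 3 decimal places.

Mean z̄ = (-10 + 1 + 20 + 9 − 3 − 5 − 19 − 11)/8 = -2.2500
Deviations from mean: -7.7500, 3.2500, 22.2500, 11.2500, -0.7500, -2.7500, -16.7500, -8.7500
Σ(z_t−z̄)(z_{t+2}−z̄) = (-172.4375) + (36.5625) + (-16.6875) + (-30.9375) + (12.5625) + (24.0625) = -146.8750
Denominator Σ(z_t−z̄)² = 1057.5000
r_2 = -146.8750 / 1057.5000 = -0.139

-0.139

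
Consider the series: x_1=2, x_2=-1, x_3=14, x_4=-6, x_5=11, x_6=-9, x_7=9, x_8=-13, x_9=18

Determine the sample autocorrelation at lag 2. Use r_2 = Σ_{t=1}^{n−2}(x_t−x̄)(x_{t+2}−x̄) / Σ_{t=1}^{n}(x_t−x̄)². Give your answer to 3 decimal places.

0.585

Mean x̄ = (2 − 1 + 14 − 6 + 11 − 9 + 9 − 13 + 18)/9 = 2.7778
Numerator Σ_{t=1}^{7}(x_t−x̄)(x_{t+2}−x̄) = 551.7901
Denominator Σ(x_t−x̄)² = 943.5556
r_2 = 551.7901 / 943.5556 = 0.585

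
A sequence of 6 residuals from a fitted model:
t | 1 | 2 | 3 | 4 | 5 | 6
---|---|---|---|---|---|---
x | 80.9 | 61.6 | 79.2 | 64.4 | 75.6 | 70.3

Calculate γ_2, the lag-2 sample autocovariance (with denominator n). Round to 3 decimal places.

30.327

Mean x̄ = (80.9 + 61.6 + 79.2 + 64.4 + 75.6 + 70.3)/6 = 72.0000
Σ_{t=1}^{4}(x_t−x̄)(x_{t+2}−x̄) = 181.9600
γ_2 = 181.9600 / 6 = 30.327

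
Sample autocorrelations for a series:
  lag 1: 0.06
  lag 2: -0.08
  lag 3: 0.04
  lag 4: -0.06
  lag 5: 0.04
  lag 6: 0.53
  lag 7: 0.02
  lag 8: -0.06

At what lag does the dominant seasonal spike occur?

The largest autocorrelation is r_6 = 0.53; the remaining lags stay at or below 0.06.
The dominant spike at lag 6 indicates a seasonal period of 6.

6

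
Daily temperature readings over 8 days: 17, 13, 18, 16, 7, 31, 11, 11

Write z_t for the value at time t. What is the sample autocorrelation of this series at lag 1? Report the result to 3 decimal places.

Mean z̄ = (17 + 13 + 18 + 16 + 7 + 31 + 11 + 11)/8 = 15.5000
Deviations from mean: 1.5000, -2.5000, 2.5000, 0.5000, -8.5000, 15.5000, -4.5000, -4.5000
Numerator Σ_{t=1}^{7}(z_t−z̄)(z_{t+1}−z̄) = -194.2500
Denominator Σ(z_t−z̄)² = 368.0000
r_1 = -194.2500 / 368.0000 = -0.528

-0.528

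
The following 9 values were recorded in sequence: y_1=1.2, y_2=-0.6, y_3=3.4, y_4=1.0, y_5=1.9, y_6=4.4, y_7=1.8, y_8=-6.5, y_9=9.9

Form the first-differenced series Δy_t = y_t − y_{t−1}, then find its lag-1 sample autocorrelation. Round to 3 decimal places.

-0.361

First differences Δy: -1.8, 4.0, -2.4, 0.9, 2.5, -2.6, -8.3, 16.4
Mean of differences = 1.0875
Numerator Σ(Δy_t−Δȳ)(Δy_{t+1}−Δȳ) = -132.5164
Denominator Σ(Δy_t−Δȳ)² = 367.2088
r_1(Δy) = -132.5164 / 367.2088 = -0.361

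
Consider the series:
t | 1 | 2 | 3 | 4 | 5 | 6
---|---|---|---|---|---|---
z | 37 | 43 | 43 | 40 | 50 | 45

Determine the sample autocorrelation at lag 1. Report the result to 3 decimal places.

-0.071

Mean z̄ = (37 + 43 + 43 + 40 + 50 + 45)/6 = 43.0000
Deviations from mean: -6.0000, 0.0000, 0.0000, -3.0000, 7.0000, 2.0000
Numerator Σ_{t=1}^{5}(z_t−z̄)(z_{t+1}−z̄) = -7.0000
Denominator Σ(z_t−z̄)² = 98.0000
r_1 = -7.0000 / 98.0000 = -0.071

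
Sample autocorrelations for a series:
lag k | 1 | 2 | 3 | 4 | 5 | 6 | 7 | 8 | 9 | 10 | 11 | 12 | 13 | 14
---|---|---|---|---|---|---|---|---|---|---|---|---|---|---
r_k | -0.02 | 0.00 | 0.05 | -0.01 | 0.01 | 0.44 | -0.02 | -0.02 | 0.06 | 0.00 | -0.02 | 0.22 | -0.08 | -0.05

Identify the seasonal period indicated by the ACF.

6

The largest autocorrelation is r_6 = 0.44, with a weaker echo at lag 12 (0.22); the remaining lags stay at or below 0.06.
The dominant spike at lag 6 indicates a seasonal period of 6.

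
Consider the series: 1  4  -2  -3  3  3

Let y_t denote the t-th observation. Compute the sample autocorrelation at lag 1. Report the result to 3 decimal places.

-0.024

Mean ȳ = (1 + 4 − 2 − 3 + 3 + 3)/6 = 1.0000
Deviations from mean: 0.0000, 3.0000, -3.0000, -4.0000, 2.0000, 2.0000
Σ(y_t−ȳ)(y_{t+1}−ȳ) = (0.0000) + (-9.0000) + (12.0000) + (-8.0000) + (4.0000) = -1.0000
Denominator Σ(y_t−ȳ)² = 42.0000
r_1 = -1.0000 / 42.0000 = -0.024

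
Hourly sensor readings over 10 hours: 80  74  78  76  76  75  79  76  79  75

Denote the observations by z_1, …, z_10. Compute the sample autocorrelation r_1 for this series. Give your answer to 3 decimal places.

-0.602

Mean z̄ = (80 + 74 + 78 + 76 + 76 + 75 + 79 + 76 + 79 + 75)/10 = 76.8000
Numerator Σ_{t=1}^{9}(z_t−z̄)(z_{t+1}−z̄) = -22.6400
Denominator Σ(z_t−z̄)² = 37.6000
r_1 = -22.6400 / 37.6000 = -0.602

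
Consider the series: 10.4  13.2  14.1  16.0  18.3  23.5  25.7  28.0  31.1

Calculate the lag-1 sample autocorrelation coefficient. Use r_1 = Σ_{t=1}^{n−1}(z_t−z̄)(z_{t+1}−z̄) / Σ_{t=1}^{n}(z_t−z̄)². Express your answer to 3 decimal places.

Mean z̄ = (10.4 + 13.2 + 14.1 + 16.0 + 18.3 + 23.5 + 25.7 + 28.0 + 31.1)/9 = 20.0333
Numerator Σ_{t=1}^{8}(z_t−z̄)(z_{t+1}−z̄) = 284.2389
Denominator Σ(z_t−z̄)² = 424.0400
r_1 = 284.2389 / 424.0400 = 0.670

0.670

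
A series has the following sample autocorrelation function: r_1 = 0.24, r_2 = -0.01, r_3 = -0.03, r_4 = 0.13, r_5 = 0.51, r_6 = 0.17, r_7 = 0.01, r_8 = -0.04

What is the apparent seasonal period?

5

The largest autocorrelation is r_5 = 0.51; the remaining lags stay at or below 0.24.
The dominant spike at lag 5 indicates a seasonal period of 5.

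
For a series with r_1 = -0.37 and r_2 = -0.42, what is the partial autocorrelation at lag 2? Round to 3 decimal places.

φ_{22} = (r_2 − r_1²) / (1 − r_1²)
r_1² = (-0.37)² = 0.1369
Numerator = -0.42 − 0.1369 = -0.5569; denominator = 1 − 0.1369 = 0.8631
φ_{22} = -0.5569 / 0.8631 = -0.645

-0.645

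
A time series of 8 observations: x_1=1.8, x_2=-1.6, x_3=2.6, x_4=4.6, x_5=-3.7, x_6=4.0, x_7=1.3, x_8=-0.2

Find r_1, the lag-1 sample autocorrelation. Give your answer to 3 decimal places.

Mean x̄ = (1.8 − 1.6 + 2.6 + 4.6 − 3.7 + 4.0 + 1.3 − 0.2)/8 = 1.1000
Deviations from mean: 0.7000, -2.7000, 1.5000, 3.5000, -4.8000, 2.9000, 0.2000, -1.3000
Numerator Σ_{t=1}^{7}(x_t−x̄)(x_{t+1}−x̄) = -31.0900
Denominator Σ(x_t−x̄)² = 55.4600
r_1 = -31.0900 / 55.4600 = -0.561

-0.561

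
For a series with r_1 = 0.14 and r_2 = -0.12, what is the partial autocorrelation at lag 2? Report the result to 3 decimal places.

φ_{22} = (r_2 − r_1²) / (1 − r_1²)
r_1² = (0.14)² = 0.0196
Numerator = -0.12 − 0.0196 = -0.1396; denominator = 1 − 0.0196 = 0.9804
φ_{22} = -0.1396 / 0.9804 = -0.142

-0.142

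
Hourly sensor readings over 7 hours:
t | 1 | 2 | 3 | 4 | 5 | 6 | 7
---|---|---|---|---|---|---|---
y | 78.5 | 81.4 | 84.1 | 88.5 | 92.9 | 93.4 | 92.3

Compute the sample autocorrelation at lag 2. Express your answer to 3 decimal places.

Mean ȳ = (78.5 + 81.4 + 84.1 + 88.5 + 92.9 + 93.4 + 92.3)/7 = 87.3000
Numerator Σ_{t=1}^{5}(y_t−ȳ)(y_{t+2}−ȳ) = 38.4800
Denominator Σ(y_t−ȳ)² = 217.5000
r_2 = 38.4800 / 217.5000 = 0.177

0.177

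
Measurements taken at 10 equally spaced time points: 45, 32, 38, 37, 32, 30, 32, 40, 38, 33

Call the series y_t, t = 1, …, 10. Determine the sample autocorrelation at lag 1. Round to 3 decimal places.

-0.075

Mean ȳ = (45 + 32 + 38 + 37 + 32 + 30 + 32 + 40 + 38 + 33)/10 = 35.7000
Numerator Σ_{t=1}^{9}(y_t−ȳ)(y_{t+1}−ȳ) = -14.7900
Denominator Σ(y_t−ȳ)² = 198.1000
r_1 = -14.7900 / 198.1000 = -0.075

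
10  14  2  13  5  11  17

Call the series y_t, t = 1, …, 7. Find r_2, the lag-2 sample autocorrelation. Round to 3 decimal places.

Mean ȳ = (10 + 14 + 2 + 13 + 5 + 11 + 17)/7 = 10.2857
Deviations from mean: -0.2857, 3.7143, -8.2857, 2.7143, -5.2857, 0.7143, 6.7143
Σ(y_t−ȳ)(y_{t+2}−ȳ) = (2.3673) + (10.0816) + (43.7959) + (1.9388) + (-35.4898) = 22.6939
Denominator Σ(y_t−ȳ)² = 163.4286
r_2 = 22.6939 / 163.4286 = 0.139

0.139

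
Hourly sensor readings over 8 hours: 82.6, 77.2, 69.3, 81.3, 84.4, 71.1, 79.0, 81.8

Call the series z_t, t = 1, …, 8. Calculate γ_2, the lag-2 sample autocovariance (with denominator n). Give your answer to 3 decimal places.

Mean z̄ = (82.6 + 77.2 + 69.3 + 81.3 + 84.4 + 71.1 + 79.0 + 81.8)/8 = 78.3375
Σ_{t=1}^{6}(z_t−z̄)(z_{t+2}−z̄) = -139.1666
γ_2 = -139.1666 / 8 = -17.396

-17.396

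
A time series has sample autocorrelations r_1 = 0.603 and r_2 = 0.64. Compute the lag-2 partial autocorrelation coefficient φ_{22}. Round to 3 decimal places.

φ_{22} = (r_2 − r_1²) / (1 − r_1²)
r_1² = (0.603)² = 0.363609
Numerator = 0.64 − 0.3636 = 0.2764; denominator = 1 − 0.3636 = 0.6364
φ_{22} = 0.2764 / 0.6364 = 0.434

0.434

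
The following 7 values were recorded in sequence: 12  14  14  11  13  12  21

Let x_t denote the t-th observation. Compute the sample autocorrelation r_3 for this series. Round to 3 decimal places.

-0.232

Mean x̄ = (12 + 14 + 14 + 11 + 13 + 12 + 21)/7 = 13.8571
Numerator Σ_{t=1}^{4}(x_t−x̄)(x_{t+3}−x̄) = -15.4898
Denominator Σ(x_t−x̄)² = 66.8571
r_3 = -15.4898 / 66.8571 = -0.232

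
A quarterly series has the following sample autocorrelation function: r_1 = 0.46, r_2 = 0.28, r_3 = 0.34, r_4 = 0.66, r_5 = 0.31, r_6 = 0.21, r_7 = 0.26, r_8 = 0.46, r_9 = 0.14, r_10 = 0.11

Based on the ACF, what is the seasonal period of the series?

The largest autocorrelation is r_4 = 0.66; the remaining lags stay at or below 0.46. The elevated value at lag 1 (0.46), dropping to 0.28 at lag 2, reflects decaying short-term dependence rather than seasonality.
The dominant spike at lag 4 indicates a seasonal period of 4.

4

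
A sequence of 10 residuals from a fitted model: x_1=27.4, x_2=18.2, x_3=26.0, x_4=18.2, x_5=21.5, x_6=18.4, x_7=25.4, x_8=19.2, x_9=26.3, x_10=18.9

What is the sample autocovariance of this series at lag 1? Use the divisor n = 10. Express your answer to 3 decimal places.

-9.449

Mean x̄ = (27.4 + 18.2 + 26.0 + 18.2 + 21.5 + 18.4 + 25.4 + 19.2 + 26.3 + 18.9)/10 = 21.9500
Σ_{t=1}^{9}(x_t−x̄)(x_{t+1}−x̄) = -94.4925
γ_1 = -94.4925 / 10 = -9.449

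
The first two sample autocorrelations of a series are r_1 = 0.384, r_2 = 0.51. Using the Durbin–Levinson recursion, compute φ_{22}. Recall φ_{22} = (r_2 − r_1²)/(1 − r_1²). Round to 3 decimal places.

0.425

φ_{22} = (r_2 − r_1²) / (1 − r_1²)
r_1² = (0.384)² = 0.147456
Numerator = 0.51 − 0.1475 = 0.3625; denominator = 1 − 0.1475 = 0.8525
φ_{22} = 0.3625 / 0.8525 = 0.425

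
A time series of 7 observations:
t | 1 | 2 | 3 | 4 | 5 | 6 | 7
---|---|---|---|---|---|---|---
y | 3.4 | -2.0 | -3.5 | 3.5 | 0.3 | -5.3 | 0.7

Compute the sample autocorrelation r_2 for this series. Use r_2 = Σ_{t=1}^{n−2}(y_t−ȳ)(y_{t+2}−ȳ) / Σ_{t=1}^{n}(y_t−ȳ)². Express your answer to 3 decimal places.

-0.570

Mean ȳ = (3.4 − 2.0 − 3.5 + 3.5 + 0.3 − 5.3 + 0.7)/7 = -0.4143
Numerator Σ_{t=1}^{5}(y_t−ȳ)(y_{t+2}−ȳ) = -38.5090
Denominator Σ(y_t−ȳ)² = 67.5286
r_2 = -38.5090 / 67.5286 = -0.570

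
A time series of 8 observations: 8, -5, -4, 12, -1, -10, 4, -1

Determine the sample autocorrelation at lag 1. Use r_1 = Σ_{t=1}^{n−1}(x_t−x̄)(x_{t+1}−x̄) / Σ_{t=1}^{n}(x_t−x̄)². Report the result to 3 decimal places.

-0.308

Mean x̄ = (8 − 5 − 4 + 12 − 1 − 10 + 4 − 1)/8 = 0.3750
Deviations from mean: 7.6250, -5.3750, -4.3750, 11.6250, -1.3750, -10.3750, 3.6250, -1.3750
Σ(x_t−x̄)(x_{t+1}−x̄) = (-40.9844) + (23.5156) + (-50.8594) + (-15.9844) + (14.2656) + (-37.6094) + (-4.9844) = -112.6406
Denominator Σ(x_t−x̄)² = 365.8750
r_1 = -112.6406 / 365.8750 = -0.308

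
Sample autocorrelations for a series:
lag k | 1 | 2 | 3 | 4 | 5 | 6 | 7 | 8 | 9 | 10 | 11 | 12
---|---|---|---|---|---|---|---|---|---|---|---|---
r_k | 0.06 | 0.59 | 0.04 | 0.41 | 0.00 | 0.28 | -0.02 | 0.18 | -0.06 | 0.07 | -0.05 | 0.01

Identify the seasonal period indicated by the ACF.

The largest autocorrelation is r_2 = 0.59, with weaker echoes at lags 4 (0.41), 6 (0.28) and 8 (0.18); the remaining lags stay at or below 0.07.
The dominant spike at lag 2 indicates a seasonal period of 2.

2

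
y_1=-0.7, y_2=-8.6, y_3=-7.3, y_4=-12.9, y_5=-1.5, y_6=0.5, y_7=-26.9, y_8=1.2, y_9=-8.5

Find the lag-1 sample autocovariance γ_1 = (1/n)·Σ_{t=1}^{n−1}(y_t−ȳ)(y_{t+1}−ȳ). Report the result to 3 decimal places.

-36.114

Mean ȳ = (-0.7 − 8.6 − 7.3 − 12.9 − 1.5 + 0.5 − 26.9 + 1.2 − 8.5)/9 = -7.1889
Σ_{t=1}^{8}(y_t−ȳ)(y_{t+1}−ȳ) = -325.0235
γ_1 = -325.0235 / 9 = -36.114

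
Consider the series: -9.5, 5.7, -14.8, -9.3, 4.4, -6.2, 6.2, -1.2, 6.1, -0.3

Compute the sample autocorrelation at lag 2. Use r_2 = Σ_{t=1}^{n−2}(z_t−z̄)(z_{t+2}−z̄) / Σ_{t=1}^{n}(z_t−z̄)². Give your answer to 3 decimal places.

Mean z̄ = (-9.5 + 5.7 − 14.8 − 9.3 + 4.4 − 6.2 + 6.2 − 1.2 + 6.1 − 0.3)/10 = -1.8900
Numerator Σ_{t=1}^{8}(z_t−z̄)(z_{t+2}−z̄) = 106.3848
Denominator Σ(z_t−z̄)² = 527.5290
r_2 = 106.3848 / 527.5290 = 0.202

0.202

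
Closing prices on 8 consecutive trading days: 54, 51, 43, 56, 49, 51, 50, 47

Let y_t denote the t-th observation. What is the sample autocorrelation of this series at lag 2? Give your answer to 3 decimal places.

-0.105

Mean ȳ = (54 + 51 + 43 + 56 + 49 + 51 + 50 + 47)/8 = 50.1250
Deviations from mean: 3.8750, 0.8750, -7.1250, 5.8750, -1.1250, 0.8750, -0.1250, -3.1250
Σ(y_t−ȳ)(y_{t+2}−ȳ) = (-27.6094) + (5.1406) + (8.0156) + (5.1406) + (0.1406) + (-2.7344) = -11.9063
Denominator Σ(y_t−ȳ)² = 112.8750
r_2 = -11.9063 / 112.8750 = -0.105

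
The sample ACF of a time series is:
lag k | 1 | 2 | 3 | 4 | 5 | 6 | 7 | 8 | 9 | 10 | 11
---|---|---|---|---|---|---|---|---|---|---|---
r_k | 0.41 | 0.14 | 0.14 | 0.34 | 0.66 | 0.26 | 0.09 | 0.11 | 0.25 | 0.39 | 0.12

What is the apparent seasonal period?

The largest autocorrelation is r_5 = 0.66; the remaining lags stay at or below 0.41. The elevated value at lag 1 (0.41), dropping to 0.14 at lag 2, reflects decaying short-term dependence rather than seasonality.
The dominant spike at lag 5 indicates a seasonal period of 5.

5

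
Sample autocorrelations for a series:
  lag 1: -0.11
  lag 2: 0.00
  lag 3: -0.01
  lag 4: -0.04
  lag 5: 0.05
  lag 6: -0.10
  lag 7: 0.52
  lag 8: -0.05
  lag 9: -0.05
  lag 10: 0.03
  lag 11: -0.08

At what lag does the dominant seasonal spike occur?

The largest autocorrelation is r_7 = 0.52; the remaining lags stay at or below 0.05.
The dominant spike at lag 7 indicates a seasonal period of 7.

7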